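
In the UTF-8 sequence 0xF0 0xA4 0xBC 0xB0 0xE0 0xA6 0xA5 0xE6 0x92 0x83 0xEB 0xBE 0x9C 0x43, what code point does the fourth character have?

Offset 0: leading byte 0xF0 = 11110000 → 4-byte char #1 = F0 A4 BC B0.
Offset 4: leading byte 0xE0 = 11100000 → 3-byte char #2 = E0 A6 A5.
Offset 7: leading byte 0xE6 = 11100110 → 3-byte char #3 = E6 92 83.
Offset 10: leading byte 0xEB = 11101011 → 3-byte char #4 = EB BE 9C.
Leading byte 0xEB = 11101011 matches 1110xxxx → 3-byte sequence.
Byte 1: 0xEB = 11101011, payload 1011 (4 bits).
Byte 2: 0xBE = 10111110 (10xxxxxx ✓), payload 111110.
Byte 3: 0x9C = 10011100 (10xxxxxx ✓), payload 011100.
Concatenate: 1011111110011100 = 0xBF9C (16 bits → U+BF9C).

U+BF9C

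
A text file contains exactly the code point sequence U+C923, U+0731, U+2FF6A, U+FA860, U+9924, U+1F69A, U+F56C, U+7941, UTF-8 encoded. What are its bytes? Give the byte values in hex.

EC A4 A3 DC B1 F0 AF BD AA F3 BA A1 A0 E9 A4 A4 F0 9F 9A 9A EF 95 AC E7 A5 81

U+C923: 3-byte form → EC A4 A3.
U+0731: 2-byte form → DC B1.
U+2FF6A: 4-byte form → F0 AF BD AA.
U+FA860: 4-byte form → F3 BA A1 A0.
U+9924: 3-byte form → E9 A4 A4.
U+1F69A: 4-byte form → F0 9F 9A 9A.
U+F56C: 3-byte form → EF 95 AC.
U+7941: 3-byte form → E7 A5 81.
Concatenated (26 bytes): EC A4 A3 DC B1 F0 AF BD AA F3 BA A1 A0 E9 A4 A4 F0 9F 9A 9A EF 95 AC E7 A5 81.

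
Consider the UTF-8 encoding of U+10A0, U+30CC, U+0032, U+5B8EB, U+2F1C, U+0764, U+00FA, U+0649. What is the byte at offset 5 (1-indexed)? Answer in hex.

0x83

1-indexed offset 5 is 0-indexed offset 4.
U+10A0 → 3-byte form E1 82 A0 at offsets 0–2.
U+30CC → 3-byte form E3 83 8C at offsets 3–5.
Offset 4 falls in char 2's range; it's byte 2 of E3 83 8C = 0x83.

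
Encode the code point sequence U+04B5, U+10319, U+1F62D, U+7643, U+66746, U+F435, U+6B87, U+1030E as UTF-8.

U+04B5: 2-byte form → D2 B5.
U+10319: 4-byte form → F0 90 8C 99.
U+1F62D: 4-byte form → F0 9F 98 AD.
U+7643: 3-byte form → E7 99 83.
U+66746: 4-byte form → F1 A6 9D 86.
U+F435: 3-byte form → EF 90 B5.
U+6B87: 3-byte form → E6 AE 87.
U+1030E: 4-byte form → F0 90 8C 8E.
Concatenated (27 bytes): D2 B5 F0 90 8C 99 F0 9F 98 AD E7 99 83 F1 A6 9D 86 EF 90 B5 E6 AE 87 F0 90 8C 8E.

D2 B5 F0 90 8C 99 F0 9F 98 AD E7 99 83 F1 A6 9D 86 EF 90 B5 E6 AE 87 F0 90 8C 8E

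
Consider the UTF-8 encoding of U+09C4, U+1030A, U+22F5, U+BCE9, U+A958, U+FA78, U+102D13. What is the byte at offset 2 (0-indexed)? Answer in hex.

U+09C4 → 3-byte form E0 A7 84 at offsets 0–2.
Offset 2 falls in char 1's range; it's byte 3 of E0 A7 84 = 0x84.

0x84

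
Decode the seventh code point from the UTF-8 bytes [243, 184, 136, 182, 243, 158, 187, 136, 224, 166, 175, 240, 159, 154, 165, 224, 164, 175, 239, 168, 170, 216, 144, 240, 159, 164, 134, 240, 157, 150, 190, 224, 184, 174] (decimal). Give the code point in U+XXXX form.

U+0610

Offset 0: leading byte 0xF3 = 11110011 → 4-byte char #1 = F3 B8 88 B6.
Offset 4: leading byte 0xF3 = 11110011 → 4-byte char #2 = F3 9E BB 88.
Offset 8: leading byte 0xE0 = 11100000 → 3-byte char #3 = E0 A6 AF.
Offset 11: leading byte 0xF0 = 11110000 → 4-byte char #4 = F0 9F 9A A5.
Offset 15: leading byte 0xE0 = 11100000 → 3-byte char #5 = E0 A4 AF.
Offset 18: leading byte 0xEF = 11101111 → 3-byte char #6 = EF A8 AA.
Offset 21: leading byte 0xD8 = 11011000 → 2-byte char #7 = D8 90.
Leading byte 0xD8 = 11011000 matches 110xxxxx → 2-byte sequence.
Byte 1: 0xD8 = 11011000, payload 11000 (5 bits).
Byte 2: 0x90 = 10010000 (10xxxxxx ✓), payload 010000.
Concatenate: 11000010000 = 0x610 (11 bits → U+0610).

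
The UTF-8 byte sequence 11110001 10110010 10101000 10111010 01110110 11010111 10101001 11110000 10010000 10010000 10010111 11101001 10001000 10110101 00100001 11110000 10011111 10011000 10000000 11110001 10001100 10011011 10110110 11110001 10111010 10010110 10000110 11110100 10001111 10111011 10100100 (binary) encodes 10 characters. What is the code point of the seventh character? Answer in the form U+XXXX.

Offset 0: leading byte 0xF1 = 11110001 → 4-byte char #1 = F1 B2 A8 BA.
Offset 4: leading byte 0x76 = 01110110 → 1-byte char #2 = 76.
Offset 5: leading byte 0xD7 = 11010111 → 2-byte char #3 = D7 A9.
Offset 7: leading byte 0xF0 = 11110000 → 4-byte char #4 = F0 90 90 97.
Offset 11: leading byte 0xE9 = 11101001 → 3-byte char #5 = E9 88 B5.
Offset 14: leading byte 0x21 = 00100001 → 1-byte char #6 = 21.
Offset 15: leading byte 0xF0 = 11110000 → 4-byte char #7 = F0 9F 98 80.
Leading byte 0xF0 = 11110000 matches 11110xxx → 4-byte sequence.
Byte 1: 0xF0 = 11110000, payload 000 (3 bits).
Byte 2: 0x9F = 10011111 (10xxxxxx ✓), payload 011111.
Byte 3: 0x98 = 10011000 (10xxxxxx ✓), payload 011000.
Byte 4: 0x80 = 10000000 (10xxxxxx ✓), payload 000000.
Concatenate: 000011111011000000000 = 0x1F600 (21 bits → U+1F600).

U+1F600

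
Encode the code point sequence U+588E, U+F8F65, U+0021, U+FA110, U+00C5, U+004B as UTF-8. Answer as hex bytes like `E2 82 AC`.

U+588E: 3-byte form → E5 A2 8E.
U+F8F65: 4-byte form → F3 B8 BD A5.
U+0021: 1-byte form → 21.
U+FA110: 4-byte form → F3 BA 84 90.
U+00C5: 2-byte form → C3 85.
U+004B: 1-byte form → 4B.
Concatenated (15 bytes): E5 A2 8E F3 B8 BD A5 21 F3 BA 84 90 C3 85 4B.

E5 A2 8E F3 B8 BD A5 21 F3 BA 84 90 C3 85 4B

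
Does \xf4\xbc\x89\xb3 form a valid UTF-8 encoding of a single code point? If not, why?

invalid (encodes a value above U+10FFFF)

Leading byte 0xF4 = 11110100 → 4-byte form.
Payload = 0x13C273, which exceeds U+10FFFF, the maximum Unicode code point. (Leading bytes F5–FF, or F4 followed by ≥ 0x90, are invalid.)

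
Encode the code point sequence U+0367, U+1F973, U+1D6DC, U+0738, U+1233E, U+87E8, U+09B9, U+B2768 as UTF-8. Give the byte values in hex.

CD A7 F0 9F A5 B3 F0 9D 9B 9C DC B8 F0 92 8C BE E8 9F A8 E0 A6 B9 F2 B2 9D A8

U+0367: 2-byte form → CD A7.
U+1F973: 4-byte form → F0 9F A5 B3.
U+1D6DC: 4-byte form → F0 9D 9B 9C.
U+0738: 2-byte form → DC B8.
U+1233E: 4-byte form → F0 92 8C BE.
U+87E8: 3-byte form → E8 9F A8.
U+09B9: 3-byte form → E0 A6 B9.
U+B2768: 4-byte form → F2 B2 9D A8.
Concatenated (26 bytes): CD A7 F0 9F A5 B3 F0 9D 9B 9C DC B8 F0 92 8C BE E8 9F A8 E0 A6 B9 F2 B2 9D A8.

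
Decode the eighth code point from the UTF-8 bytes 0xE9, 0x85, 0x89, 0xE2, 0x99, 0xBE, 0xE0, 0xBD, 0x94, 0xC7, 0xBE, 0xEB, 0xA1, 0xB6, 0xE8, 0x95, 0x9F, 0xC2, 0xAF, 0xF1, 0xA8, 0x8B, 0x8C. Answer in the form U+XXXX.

U+682CC

Offset 0: leading byte 0xE9 = 11101001 → 3-byte char #1 = E9 85 89.
Offset 3: leading byte 0xE2 = 11100010 → 3-byte char #2 = E2 99 BE.
Offset 6: leading byte 0xE0 = 11100000 → 3-byte char #3 = E0 BD 94.
Offset 9: leading byte 0xC7 = 11000111 → 2-byte char #4 = C7 BE.
Offset 11: leading byte 0xEB = 11101011 → 3-byte char #5 = EB A1 B6.
Offset 14: leading byte 0xE8 = 11101000 → 3-byte char #6 = E8 95 9F.
Offset 17: leading byte 0xC2 = 11000010 → 2-byte char #7 = C2 AF.
Offset 19: leading byte 0xF1 = 11110001 → 4-byte char #8 = F1 A8 8B 8C.
Leading byte 0xF1 = 11110001 matches 11110xxx → 4-byte sequence.
Byte 1: 0xF1 = 11110001, payload 001 (3 bits).
Byte 2: 0xA8 = 10101000 (10xxxxxx ✓), payload 101000.
Byte 3: 0x8B = 10001011 (10xxxxxx ✓), payload 001011.
Byte 4: 0x8C = 10001100 (10xxxxxx ✓), payload 001100.
Concatenate: 001101000001011001100 = 0x682CC (21 bits → U+682CC).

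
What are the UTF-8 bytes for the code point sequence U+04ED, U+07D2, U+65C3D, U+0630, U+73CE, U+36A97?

U+04ED: 2-byte form → D3 AD.
U+07D2: 2-byte form → DF 92.
U+65C3D: 4-byte form → F1 A5 B0 BD.
U+0630: 2-byte form → D8 B0.
U+73CE: 3-byte form → E7 8F 8E.
U+36A97: 4-byte form → F0 B6 AA 97.
Concatenated (17 bytes): D3 AD DF 92 F1 A5 B0 BD D8 B0 E7 8F 8E F0 B6 AA 97.

D3 AD DF 92 F1 A5 B0 BD D8 B0 E7 8F 8E F0 B6 AA 97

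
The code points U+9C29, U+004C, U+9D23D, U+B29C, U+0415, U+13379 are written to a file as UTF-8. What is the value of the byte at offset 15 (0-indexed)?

0x8D

U+9C29 → 3-byte form E9 B0 A9 at offsets 0–2.
U+004C → 1-byte form 4C at offsets 3–3.
U+9D23D → 4-byte form F2 9D 88 BD at offsets 4–7.
U+B29C → 3-byte form EB 8A 9C at offsets 8–10.
U+0415 → 2-byte form D0 95 at offsets 11–12.
U+13379 → 4-byte form F0 93 8D B9 at offsets 13–16.
Offset 15 falls in char 6's range; it's byte 3 of F0 93 8D B9 = 0x8D.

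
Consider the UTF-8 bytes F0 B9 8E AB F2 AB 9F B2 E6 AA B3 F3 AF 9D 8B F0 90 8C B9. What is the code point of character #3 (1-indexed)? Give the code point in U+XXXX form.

U+6AB3

Offset 0: leading byte 0xF0 = 11110000 → 4-byte char #1 = F0 B9 8E AB.
Offset 4: leading byte 0xF2 = 11110010 → 4-byte char #2 = F2 AB 9F B2.
Offset 8: leading byte 0xE6 = 11100110 → 3-byte char #3 = E6 AA B3.
Leading byte 0xE6 = 11100110 matches 1110xxxx → 3-byte sequence.
Byte 1: 0xE6 = 11100110, payload 0110 (4 bits).
Byte 2: 0xAA = 10101010 (10xxxxxx ✓), payload 101010.
Byte 3: 0xB3 = 10110011 (10xxxxxx ✓), payload 110011.
Concatenate: 0110101010110011 = 0x6AB3 (16 bits → U+6AB3).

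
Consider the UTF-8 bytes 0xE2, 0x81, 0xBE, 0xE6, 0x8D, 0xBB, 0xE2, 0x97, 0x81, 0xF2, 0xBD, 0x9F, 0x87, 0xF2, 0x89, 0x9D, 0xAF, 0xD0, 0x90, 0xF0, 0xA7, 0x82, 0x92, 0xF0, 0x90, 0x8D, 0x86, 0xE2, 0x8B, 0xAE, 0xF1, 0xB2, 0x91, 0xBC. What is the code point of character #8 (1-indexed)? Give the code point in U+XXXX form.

Offset 0: leading byte 0xE2 = 11100010 → 3-byte char #1 = E2 81 BE.
Offset 3: leading byte 0xE6 = 11100110 → 3-byte char #2 = E6 8D BB.
Offset 6: leading byte 0xE2 = 11100010 → 3-byte char #3 = E2 97 81.
Offset 9: leading byte 0xF2 = 11110010 → 4-byte char #4 = F2 BD 9F 87.
Offset 13: leading byte 0xF2 = 11110010 → 4-byte char #5 = F2 89 9D AF.
Offset 17: leading byte 0xD0 = 11010000 → 2-byte char #6 = D0 90.
Offset 19: leading byte 0xF0 = 11110000 → 4-byte char #7 = F0 A7 82 92.
Offset 23: leading byte 0xF0 = 11110000 → 4-byte char #8 = F0 90 8D 86.
Leading byte 0xF0 = 11110000 matches 11110xxx → 4-byte sequence.
Byte 1: 0xF0 = 11110000, payload 000 (3 bits).
Byte 2: 0x90 = 10010000 (10xxxxxx ✓), payload 010000.
Byte 3: 0x8D = 10001101 (10xxxxxx ✓), payload 001101.
Byte 4: 0x86 = 10000110 (10xxxxxx ✓), payload 000110.
Concatenate: 000010000001101000110 = 0x10346 (21 bits → U+10346).

U+10346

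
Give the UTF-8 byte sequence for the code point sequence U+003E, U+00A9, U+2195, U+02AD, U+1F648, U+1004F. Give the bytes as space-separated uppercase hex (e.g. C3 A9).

U+003E: 1-byte form → 3E.
U+00A9: 2-byte form → C2 A9.
U+2195: 3-byte form → E2 86 95.
U+02AD: 2-byte form → CA AD.
U+1F648: 4-byte form → F0 9F 99 88.
U+1004F: 4-byte form → F0 90 81 8F.
Concatenated (16 bytes): 3E C2 A9 E2 86 95 CA AD F0 9F 99 88 F0 90 81 8F.

3E C2 A9 E2 86 95 CA AD F0 9F 99 88 F0 90 81 8F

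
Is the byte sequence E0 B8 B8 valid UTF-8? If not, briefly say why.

valid

Leading byte 0xE0 = 11100000 → 3-byte form.
Continuation bytes 0xB8=10111000, 0xB8=10111000 all match 10xxxxxx.
Decoded value 0xE38 is ≥ 0x800 (shortest form) and not a surrogate.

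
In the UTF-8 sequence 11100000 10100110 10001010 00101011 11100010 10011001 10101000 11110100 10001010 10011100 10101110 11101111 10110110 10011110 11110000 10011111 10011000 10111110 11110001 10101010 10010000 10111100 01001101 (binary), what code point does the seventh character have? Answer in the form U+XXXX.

Offset 0: leading byte 0xE0 = 11100000 → 3-byte char #1 = E0 A6 8A.
Offset 3: leading byte 0x2B = 00101011 → 1-byte char #2 = 2B.
Offset 4: leading byte 0xE2 = 11100010 → 3-byte char #3 = E2 99 A8.
Offset 7: leading byte 0xF4 = 11110100 → 4-byte char #4 = F4 8A 9C AE.
Offset 11: leading byte 0xEF = 11101111 → 3-byte char #5 = EF B6 9E.
Offset 14: leading byte 0xF0 = 11110000 → 4-byte char #6 = F0 9F 98 BE.
Offset 18: leading byte 0xF1 = 11110001 → 4-byte char #7 = F1 AA 90 BC.
Leading byte 0xF1 = 11110001 matches 11110xxx → 4-byte sequence.
Byte 1: 0xF1 = 11110001, payload 001 (3 bits).
Byte 2: 0xAA = 10101010 (10xxxxxx ✓), payload 101010.
Byte 3: 0x90 = 10010000 (10xxxxxx ✓), payload 010000.
Byte 4: 0xBC = 10111100 (10xxxxxx ✓), payload 111100.
Concatenate: 001101010010000111100 = 0x6A43C (21 bits → U+6A43C).

U+6A43C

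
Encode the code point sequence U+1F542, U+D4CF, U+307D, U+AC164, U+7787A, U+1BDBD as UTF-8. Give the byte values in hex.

U+1F542: 4-byte form → F0 9F 95 82.
U+D4CF: 3-byte form → ED 93 8F.
U+307D: 3-byte form → E3 81 BD.
U+AC164: 4-byte form → F2 AC 85 A4.
U+7787A: 4-byte form → F1 B7 A1 BA.
U+1BDBD: 4-byte form → F0 9B B6 BD.
Concatenated (22 bytes): F0 9F 95 82 ED 93 8F E3 81 BD F2 AC 85 A4 F1 B7 A1 BA F0 9B B6 BD.

F0 9F 95 82 ED 93 8F E3 81 BD F2 AC 85 A4 F1 B7 A1 BA F0 9B B6 BD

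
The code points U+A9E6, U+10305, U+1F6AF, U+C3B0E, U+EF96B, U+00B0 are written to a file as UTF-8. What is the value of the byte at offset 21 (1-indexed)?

0xB0

1-indexed offset 21 is 0-indexed offset 20.
U+A9E6 → 3-byte form EA A7 A6 at offsets 0–2.
U+10305 → 4-byte form F0 90 8C 85 at offsets 3–6.
U+1F6AF → 4-byte form F0 9F 9A AF at offsets 7–10.
U+C3B0E → 4-byte form F3 83 AC 8E at offsets 11–14.
U+EF96B → 4-byte form F3 AF A5 AB at offsets 15–18.
U+00B0 → 2-byte form C2 B0 at offsets 19–20.
Offset 20 falls in char 6's range; it's byte 2 of C2 B0 = 0xB0.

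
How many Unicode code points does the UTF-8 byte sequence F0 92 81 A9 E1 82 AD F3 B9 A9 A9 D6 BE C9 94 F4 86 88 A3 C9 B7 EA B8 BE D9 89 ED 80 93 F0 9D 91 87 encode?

11

Byte at offset 0: 0xF0 = 11110000 → 4-byte char (#1). Advance 4.
Byte at offset 4: 0xE1 = 11100001 → 3-byte char (#2). Advance 3.
Byte at offset 7: 0xF3 = 11110011 → 4-byte char (#3). Advance 4.
Byte at offset 11: 0xD6 = 11010110 → 2-byte char (#4). Advance 2.
Byte at offset 13: 0xC9 = 11001001 → 2-byte char (#5). Advance 2.
Byte at offset 15: 0xF4 = 11110100 → 4-byte char (#6). Advance 4.
Byte at offset 19: 0xC9 = 11001001 → 2-byte char (#7). Advance 2.
Byte at offset 21: 0xEA = 11101010 → 3-byte char (#8). Advance 3.
Byte at offset 24: 0xD9 = 11011001 → 2-byte char (#9). Advance 2.
Byte at offset 26: 0xED = 11101101 → 3-byte char (#10). Advance 3.
Byte at offset 29: 0xF0 = 11110000 → 4-byte char (#11). Advance 4.
Reached end at offset 33 after 11 code points.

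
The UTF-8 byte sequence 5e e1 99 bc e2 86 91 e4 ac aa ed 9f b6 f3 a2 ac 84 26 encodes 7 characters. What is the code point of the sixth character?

Offset 0: leading byte 0x5E = 01011110 → 1-byte char #1 = 5E.
Offset 1: leading byte 0xE1 = 11100001 → 3-byte char #2 = E1 99 BC.
Offset 4: leading byte 0xE2 = 11100010 → 3-byte char #3 = E2 86 91.
Offset 7: leading byte 0xE4 = 11100100 → 3-byte char #4 = E4 AC AA.
Offset 10: leading byte 0xED = 11101101 → 3-byte char #5 = ED 9F B6.
Offset 13: leading byte 0xF3 = 11110011 → 4-byte char #6 = F3 A2 AC 84.
Leading byte 0xF3 = 11110011 matches 11110xxx → 4-byte sequence.
Byte 1: 0xF3 = 11110011, payload 011 (3 bits).
Byte 2: 0xA2 = 10100010 (10xxxxxx ✓), payload 100010.
Byte 3: 0xAC = 10101100 (10xxxxxx ✓), payload 101100.
Byte 4: 0x84 = 10000100 (10xxxxxx ✓), payload 000100.
Concatenate: 011100010101100000100 = 0xE2B04 (21 bits → U+E2B04).

U+E2B04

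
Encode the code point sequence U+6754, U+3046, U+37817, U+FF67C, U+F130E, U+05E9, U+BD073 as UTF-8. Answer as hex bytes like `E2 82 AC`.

E6 9D 94 E3 81 86 F0 B7 A0 97 F3 BF 99 BC F3 B1 8C 8E D7 A9 F2 BD 81 B3

U+6754: 3-byte form → E6 9D 94.
U+3046: 3-byte form → E3 81 86.
U+37817: 4-byte form → F0 B7 A0 97.
U+FF67C: 4-byte form → F3 BF 99 BC.
U+F130E: 4-byte form → F3 B1 8C 8E.
U+05E9: 2-byte form → D7 A9.
U+BD073: 4-byte form → F2 BD 81 B3.
Concatenated (24 bytes): E6 9D 94 E3 81 86 F0 B7 A0 97 F3 BF 99 BC F3 B1 8C 8E D7 A9 F2 BD 81 B3.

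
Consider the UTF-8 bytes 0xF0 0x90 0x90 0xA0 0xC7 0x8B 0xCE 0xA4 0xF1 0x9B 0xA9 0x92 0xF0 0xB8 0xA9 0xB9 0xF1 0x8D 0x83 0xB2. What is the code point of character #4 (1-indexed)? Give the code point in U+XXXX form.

Offset 0: leading byte 0xF0 = 11110000 → 4-byte char #1 = F0 90 90 A0.
Offset 4: leading byte 0xC7 = 11000111 → 2-byte char #2 = C7 8B.
Offset 6: leading byte 0xCE = 11001110 → 2-byte char #3 = CE A4.
Offset 8: leading byte 0xF1 = 11110001 → 4-byte char #4 = F1 9B A9 92.
Leading byte 0xF1 = 11110001 matches 11110xxx → 4-byte sequence.
Byte 1: 0xF1 = 11110001, payload 001 (3 bits).
Byte 2: 0x9B = 10011011 (10xxxxxx ✓), payload 011011.
Byte 3: 0xA9 = 10101001 (10xxxxxx ✓), payload 101001.
Byte 4: 0x92 = 10010010 (10xxxxxx ✓), payload 010010.
Concatenate: 001011011101001010010 = 0x5BA52 (21 bits → U+5BA52).

U+5BA52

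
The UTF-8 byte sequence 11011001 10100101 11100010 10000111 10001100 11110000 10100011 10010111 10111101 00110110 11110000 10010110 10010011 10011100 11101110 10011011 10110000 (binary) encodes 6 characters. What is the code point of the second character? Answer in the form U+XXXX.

Offset 0: leading byte 0xD9 = 11011001 → 2-byte char #1 = D9 A5.
Offset 2: leading byte 0xE2 = 11100010 → 3-byte char #2 = E2 87 8C.
Leading byte 0xE2 = 11100010 matches 1110xxxx → 3-byte sequence.
Byte 1: 0xE2 = 11100010, payload 0010 (4 bits).
Byte 2: 0x87 = 10000111 (10xxxxxx ✓), payload 000111.
Byte 3: 0x8C = 10001100 (10xxxxxx ✓), payload 001100.
Concatenate: 0010000111001100 = 0x21CC (16 bits → U+21CC).

U+21CC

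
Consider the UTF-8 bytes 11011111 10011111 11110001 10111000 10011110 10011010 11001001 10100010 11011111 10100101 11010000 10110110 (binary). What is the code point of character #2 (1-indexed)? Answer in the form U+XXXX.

U+7879A

Offset 0: leading byte 0xDF = 11011111 → 2-byte char #1 = DF 9F.
Offset 2: leading byte 0xF1 = 11110001 → 4-byte char #2 = F1 B8 9E 9A.
Leading byte 0xF1 = 11110001 matches 11110xxx → 4-byte sequence.
Byte 1: 0xF1 = 11110001, payload 001 (3 bits).
Byte 2: 0xB8 = 10111000 (10xxxxxx ✓), payload 111000.
Byte 3: 0x9E = 10011110 (10xxxxxx ✓), payload 011110.
Byte 4: 0x9A = 10011010 (10xxxxxx ✓), payload 011010.
Concatenate: 001111000011110011010 = 0x7879A (21 bits → U+7879A).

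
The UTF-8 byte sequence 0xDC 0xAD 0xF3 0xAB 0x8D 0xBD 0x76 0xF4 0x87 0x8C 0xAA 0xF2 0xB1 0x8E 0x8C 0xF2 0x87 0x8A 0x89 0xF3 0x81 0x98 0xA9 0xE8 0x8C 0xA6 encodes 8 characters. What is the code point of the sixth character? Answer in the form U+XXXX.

Offset 0: leading byte 0xDC = 11011100 → 2-byte char #1 = DC AD.
Offset 2: leading byte 0xF3 = 11110011 → 4-byte char #2 = F3 AB 8D BD.
Offset 6: leading byte 0x76 = 01110110 → 1-byte char #3 = 76.
Offset 7: leading byte 0xF4 = 11110100 → 4-byte char #4 = F4 87 8C AA.
Offset 11: leading byte 0xF2 = 11110010 → 4-byte char #5 = F2 B1 8E 8C.
Offset 15: leading byte 0xF2 = 11110010 → 4-byte char #6 = F2 87 8A 89.
Leading byte 0xF2 = 11110010 matches 11110xxx → 4-byte sequence.
Byte 1: 0xF2 = 11110010, payload 010 (3 bits).
Byte 2: 0x87 = 10000111 (10xxxxxx ✓), payload 000111.
Byte 3: 0x8A = 10001010 (10xxxxxx ✓), payload 001010.
Byte 4: 0x89 = 10001001 (10xxxxxx ✓), payload 001001.
Concatenate: 010000111001010001001 = 0x87289 (21 bits → U+87289).

U+87289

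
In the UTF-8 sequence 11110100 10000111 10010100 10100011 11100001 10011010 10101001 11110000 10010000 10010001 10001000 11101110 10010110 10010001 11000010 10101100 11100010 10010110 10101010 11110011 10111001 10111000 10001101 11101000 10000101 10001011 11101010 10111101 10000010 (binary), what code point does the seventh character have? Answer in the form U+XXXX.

Offset 0: leading byte 0xF4 = 11110100 → 4-byte char #1 = F4 87 94 A3.
Offset 4: leading byte 0xE1 = 11100001 → 3-byte char #2 = E1 9A A9.
Offset 7: leading byte 0xF0 = 11110000 → 4-byte char #3 = F0 90 91 88.
Offset 11: leading byte 0xEE = 11101110 → 3-byte char #4 = EE 96 91.
Offset 14: leading byte 0xC2 = 11000010 → 2-byte char #5 = C2 AC.
Offset 16: leading byte 0xE2 = 11100010 → 3-byte char #6 = E2 96 AA.
Offset 19: leading byte 0xF3 = 11110011 → 4-byte char #7 = F3 B9 B8 8D.
Leading byte 0xF3 = 11110011 matches 11110xxx → 4-byte sequence.
Byte 1: 0xF3 = 11110011, payload 011 (3 bits).
Byte 2: 0xB9 = 10111001 (10xxxxxx ✓), payload 111001.
Byte 3: 0xB8 = 10111000 (10xxxxxx ✓), payload 111000.
Byte 4: 0x8D = 10001101 (10xxxxxx ✓), payload 001101.
Concatenate: 011111001111000001101 = 0xF9E0D (21 bits → U+F9E0D).

U+F9E0D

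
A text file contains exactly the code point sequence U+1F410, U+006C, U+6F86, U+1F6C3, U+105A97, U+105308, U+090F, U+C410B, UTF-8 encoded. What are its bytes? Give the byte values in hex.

U+1F410: 4-byte form → F0 9F 90 90.
U+006C: 1-byte form → 6C.
U+6F86: 3-byte form → E6 BE 86.
U+1F6C3: 4-byte form → F0 9F 9B 83.
U+105A97: 4-byte form → F4 85 AA 97.
U+105308: 4-byte form → F4 85 8C 88.
U+090F: 3-byte form → E0 A4 8F.
U+C410B: 4-byte form → F3 84 84 8B.
Concatenated (27 bytes): F0 9F 90 90 6C E6 BE 86 F0 9F 9B 83 F4 85 AA 97 F4 85 8C 88 E0 A4 8F F3 84 84 8B.

F0 9F 90 90 6C E6 BE 86 F0 9F 9B 83 F4 85 AA 97 F4 85 8C 88 E0 A4 8F F3 84 84 8B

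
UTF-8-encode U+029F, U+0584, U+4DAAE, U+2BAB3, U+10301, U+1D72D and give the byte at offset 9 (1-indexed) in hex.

1-indexed offset 9 is 0-indexed offset 8.
U+029F → 2-byte form CA 9F at offsets 0–1.
U+0584 → 2-byte form D6 84 at offsets 2–3.
U+4DAAE → 4-byte form F1 8D AA AE at offsets 4–7.
U+2BAB3 → 4-byte form F0 AB AA B3 at offsets 8–11.
Offset 8 falls in char 4's range; it's byte 1 of F0 AB AA B3 = 0xF0.

0xF0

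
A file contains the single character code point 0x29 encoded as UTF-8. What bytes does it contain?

29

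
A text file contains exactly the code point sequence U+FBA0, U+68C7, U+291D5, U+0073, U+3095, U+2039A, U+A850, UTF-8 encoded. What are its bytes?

EF AE A0 E6 A3 87 F0 A9 87 95 73 E3 82 95 F0 A0 8E 9A EA A1 90

U+FBA0: 3-byte form → EF AE A0.
U+68C7: 3-byte form → E6 A3 87.
U+291D5: 4-byte form → F0 A9 87 95.
U+0073: 1-byte form → 73.
U+3095: 3-byte form → E3 82 95.
U+2039A: 4-byte form → F0 A0 8E 9A.
U+A850: 3-byte form → EA A1 90.
Concatenated (21 bytes): EF AE A0 E6 A3 87 F0 A9 87 95 73 E3 82 95 F0 A0 8E 9A EA A1 90.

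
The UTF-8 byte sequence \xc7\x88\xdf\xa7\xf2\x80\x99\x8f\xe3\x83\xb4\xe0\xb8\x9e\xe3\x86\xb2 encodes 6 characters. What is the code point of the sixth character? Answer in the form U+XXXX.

U+31B2

Offset 0: leading byte 0xC7 = 11000111 → 2-byte char #1 = C7 88.
Offset 2: leading byte 0xDF = 11011111 → 2-byte char #2 = DF A7.
Offset 4: leading byte 0xF2 = 11110010 → 4-byte char #3 = F2 80 99 8F.
Offset 8: leading byte 0xE3 = 11100011 → 3-byte char #4 = E3 83 B4.
Offset 11: leading byte 0xE0 = 11100000 → 3-byte char #5 = E0 B8 9E.
Offset 14: leading byte 0xE3 = 11100011 → 3-byte char #6 = E3 86 B2.
Leading byte 0xE3 = 11100011 matches 1110xxxx → 3-byte sequence.
Byte 1: 0xE3 = 11100011, payload 0011 (4 bits).
Byte 2: 0x86 = 10000110 (10xxxxxx ✓), payload 000110.
Byte 3: 0xB2 = 10110010 (10xxxxxx ✓), payload 110010.
Concatenate: 0011000110110010 = 0x31B2 (16 bits → U+31B2).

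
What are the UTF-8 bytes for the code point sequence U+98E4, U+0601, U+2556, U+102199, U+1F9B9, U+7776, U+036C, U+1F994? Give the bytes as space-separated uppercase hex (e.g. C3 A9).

U+98E4: 3-byte form → E9 A3 A4.
U+0601: 2-byte form → D8 81.
U+2556: 3-byte form → E2 95 96.
U+102199: 4-byte form → F4 82 86 99.
U+1F9B9: 4-byte form → F0 9F A6 B9.
U+7776: 3-byte form → E7 9D B6.
U+036C: 2-byte form → CD AC.
U+1F994: 4-byte form → F0 9F A6 94.
Concatenated (25 bytes): E9 A3 A4 D8 81 E2 95 96 F4 82 86 99 F0 9F A6 B9 E7 9D B6 CD AC F0 9F A6 94.

E9 A3 A4 D8 81 E2 95 96 F4 82 86 99 F0 9F A6 B9 E7 9D B6 CD AC F0 9F A6 94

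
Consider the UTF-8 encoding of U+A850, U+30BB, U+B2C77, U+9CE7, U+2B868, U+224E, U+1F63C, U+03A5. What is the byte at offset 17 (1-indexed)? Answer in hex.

0xA8

1-indexed offset 17 is 0-indexed offset 16.
U+A850 → 3-byte form EA A1 90 at offsets 0–2.
U+30BB → 3-byte form E3 82 BB at offsets 3–5.
U+B2C77 → 4-byte form F2 B2 B1 B7 at offsets 6–9.
U+9CE7 → 3-byte form E9 B3 A7 at offsets 10–12.
U+2B868 → 4-byte form F0 AB A1 A8 at offsets 13–16.
Offset 16 falls in char 5's range; it's byte 4 of F0 AB A1 A8 = 0xA8.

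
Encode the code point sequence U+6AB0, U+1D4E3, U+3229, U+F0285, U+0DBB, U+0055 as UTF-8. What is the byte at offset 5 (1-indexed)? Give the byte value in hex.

1-indexed offset 5 is 0-indexed offset 4.
U+6AB0 → 3-byte form E6 AA B0 at offsets 0–2.
U+1D4E3 → 4-byte form F0 9D 93 A3 at offsets 3–6.
Offset 4 falls in char 2's range; it's byte 2 of F0 9D 93 A3 = 0x9D.

0x9D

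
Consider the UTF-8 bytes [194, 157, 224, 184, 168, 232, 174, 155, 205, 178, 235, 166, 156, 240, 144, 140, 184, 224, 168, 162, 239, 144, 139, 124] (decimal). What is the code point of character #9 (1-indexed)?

Offset 0: leading byte 0xC2 = 11000010 → 2-byte char #1 = C2 9D.
Offset 2: leading byte 0xE0 = 11100000 → 3-byte char #2 = E0 B8 A8.
Offset 5: leading byte 0xE8 = 11101000 → 3-byte char #3 = E8 AE 9B.
Offset 8: leading byte 0xCD = 11001101 → 2-byte char #4 = CD B2.
Offset 10: leading byte 0xEB = 11101011 → 3-byte char #5 = EB A6 9C.
Offset 13: leading byte 0xF0 = 11110000 → 4-byte char #6 = F0 90 8C B8.
Offset 17: leading byte 0xE0 = 11100000 → 3-byte char #7 = E0 A8 A2.
Offset 20: leading byte 0xEF = 11101111 → 3-byte char #8 = EF 90 8B.
Offset 23: leading byte 0x7C = 01111100 → 1-byte char #9 = 7C.
Leading byte 0x7C = 01111100 matches 0xxxxxxx → 1-byte sequence.
Byte 1: 0x7C = 01111100, payload 1111100 (7 bits).
Concatenate: 1111100 = 0x7C (7 bits → U+007C).

U+007C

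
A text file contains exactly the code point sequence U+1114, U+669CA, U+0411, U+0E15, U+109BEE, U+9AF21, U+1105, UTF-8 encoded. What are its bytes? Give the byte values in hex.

U+1114: 3-byte form → E1 84 94.
U+669CA: 4-byte form → F1 A6 A7 8A.
U+0411: 2-byte form → D0 91.
U+0E15: 3-byte form → E0 B8 95.
U+109BEE: 4-byte form → F4 89 AF AE.
U+9AF21: 4-byte form → F2 9A BC A1.
U+1105: 3-byte form → E1 84 85.
Concatenated (23 bytes): E1 84 94 F1 A6 A7 8A D0 91 E0 B8 95 F4 89 AF AE F2 9A BC A1 E1 84 85.

E1 84 94 F1 A6 A7 8A D0 91 E0 B8 95 F4 89 AF AE F2 9A BC A1 E1 84 85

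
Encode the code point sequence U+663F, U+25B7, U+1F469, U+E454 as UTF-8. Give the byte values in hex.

E6 98 BF E2 96 B7 F0 9F 91 A9 EE 91 94

U+663F: 3-byte form → E6 98 BF.
U+25B7: 3-byte form → E2 96 B7.
U+1F469: 4-byte form → F0 9F 91 A9.
U+E454: 3-byte form → EE 91 94.
Concatenated (13 bytes): E6 98 BF E2 96 B7 F0 9F 91 A9 EE 91 94.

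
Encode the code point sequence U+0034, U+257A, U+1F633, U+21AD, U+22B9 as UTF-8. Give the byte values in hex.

U+0034: 1-byte form → 34.
U+257A: 3-byte form → E2 95 BA.
U+1F633: 4-byte form → F0 9F 98 B3.
U+21AD: 3-byte form → E2 86 AD.
U+22B9: 3-byte form → E2 8A B9.
Concatenated (14 bytes): 34 E2 95 BA F0 9F 98 B3 E2 86 AD E2 8A B9.

34 E2 95 BA F0 9F 98 B3 E2 86 AD E2 8A B9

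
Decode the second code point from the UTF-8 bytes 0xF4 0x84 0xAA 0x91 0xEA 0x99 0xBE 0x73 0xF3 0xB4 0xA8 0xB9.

Offset 0: leading byte 0xF4 = 11110100 → 4-byte char #1 = F4 84 AA 91.
Offset 4: leading byte 0xEA = 11101010 → 3-byte char #2 = EA 99 BE.
Leading byte 0xEA = 11101010 matches 1110xxxx → 3-byte sequence.
Byte 1: 0xEA = 11101010, payload 1010 (4 bits).
Byte 2: 0x99 = 10011001 (10xxxxxx ✓), payload 011001.
Byte 3: 0xBE = 10111110 (10xxxxxx ✓), payload 111110.
Concatenate: 1010011001111110 = 0xA67E (16 bits → U+A67E).

U+A67E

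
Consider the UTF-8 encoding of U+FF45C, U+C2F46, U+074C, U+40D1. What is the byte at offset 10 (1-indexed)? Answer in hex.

0x8C

1-indexed offset 10 is 0-indexed offset 9.
U+FF45C → 4-byte form F3 BF 91 9C at offsets 0–3.
U+C2F46 → 4-byte form F3 82 BD 86 at offsets 4–7.
U+074C → 2-byte form DD 8C at offsets 8–9.
Offset 9 falls in char 3's range; it's byte 2 of DD 8C = 0x8C.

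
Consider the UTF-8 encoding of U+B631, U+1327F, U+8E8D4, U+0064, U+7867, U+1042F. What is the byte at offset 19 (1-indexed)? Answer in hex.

0xAF

1-indexed offset 19 is 0-indexed offset 18.
U+B631 → 3-byte form EB 98 B1 at offsets 0–2.
U+1327F → 4-byte form F0 93 89 BF at offsets 3–6.
U+8E8D4 → 4-byte form F2 8E A3 94 at offsets 7–10.
U+0064 → 1-byte form 64 at offsets 11–11.
U+7867 → 3-byte form E7 A1 A7 at offsets 12–14.
U+1042F → 4-byte form F0 90 90 AF at offsets 15–18.
Offset 18 falls in char 6's range; it's byte 4 of F0 90 90 AF = 0xAF.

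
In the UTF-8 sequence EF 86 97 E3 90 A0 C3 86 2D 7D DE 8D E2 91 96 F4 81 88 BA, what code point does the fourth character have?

Offset 0: leading byte 0xEF = 11101111 → 3-byte char #1 = EF 86 97.
Offset 3: leading byte 0xE3 = 11100011 → 3-byte char #2 = E3 90 A0.
Offset 6: leading byte 0xC3 = 11000011 → 2-byte char #3 = C3 86.
Offset 8: leading byte 0x2D = 00101101 → 1-byte char #4 = 2D.
Leading byte 0x2D = 00101101 matches 0xxxxxxx → 1-byte sequence.
Byte 1: 0x2D = 00101101, payload 0101101 (7 bits).
Concatenate: 0101101 = 0x2D (7 bits → U+002D).

U+002D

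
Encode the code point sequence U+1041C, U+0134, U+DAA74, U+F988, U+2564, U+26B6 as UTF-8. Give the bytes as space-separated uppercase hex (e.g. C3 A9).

F0 90 90 9C C4 B4 F3 9A A9 B4 EF A6 88 E2 95 A4 E2 9A B6

U+1041C: 4-byte form → F0 90 90 9C.
U+0134: 2-byte form → C4 B4.
U+DAA74: 4-byte form → F3 9A A9 B4.
U+F988: 3-byte form → EF A6 88.
U+2564: 3-byte form → E2 95 A4.
U+26B6: 3-byte form → E2 9A B6.
Concatenated (19 bytes): F0 90 90 9C C4 B4 F3 9A A9 B4 EF A6 88 E2 95 A4 E2 9A B6.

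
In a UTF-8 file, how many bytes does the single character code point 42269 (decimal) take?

3

U+A51D = 0xA51D. UTF-8 uses 1 byte below 0x80, 2 below 0x800, 3 below 0x10000, 4 up to 0x10FFFF. 0xA51D is in U+0800–U+FFFF → 3 bytes.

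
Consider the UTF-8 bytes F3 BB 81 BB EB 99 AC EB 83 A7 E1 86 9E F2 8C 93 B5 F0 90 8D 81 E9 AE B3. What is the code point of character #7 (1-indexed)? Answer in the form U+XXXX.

U+9BB3

Offset 0: leading byte 0xF3 = 11110011 → 4-byte char #1 = F3 BB 81 BB.
Offset 4: leading byte 0xEB = 11101011 → 3-byte char #2 = EB 99 AC.
Offset 7: leading byte 0xEB = 11101011 → 3-byte char #3 = EB 83 A7.
Offset 10: leading byte 0xE1 = 11100001 → 3-byte char #4 = E1 86 9E.
Offset 13: leading byte 0xF2 = 11110010 → 4-byte char #5 = F2 8C 93 B5.
Offset 17: leading byte 0xF0 = 11110000 → 4-byte char #6 = F0 90 8D 81.
Offset 21: leading byte 0xE9 = 11101001 → 3-byte char #7 = E9 AE B3.
Leading byte 0xE9 = 11101001 matches 1110xxxx → 3-byte sequence.
Byte 1: 0xE9 = 11101001, payload 1001 (4 bits).
Byte 2: 0xAE = 10101110 (10xxxxxx ✓), payload 101110.
Byte 3: 0xB3 = 10110011 (10xxxxxx ✓), payload 110011.
Concatenate: 1001101110110011 = 0x9BB3 (16 bits → U+9BB3).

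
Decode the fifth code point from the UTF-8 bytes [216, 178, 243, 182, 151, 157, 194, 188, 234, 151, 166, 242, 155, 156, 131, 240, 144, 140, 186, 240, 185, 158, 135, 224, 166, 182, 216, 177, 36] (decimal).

U+9B703

Offset 0: leading byte 0xD8 = 11011000 → 2-byte char #1 = D8 B2.
Offset 2: leading byte 0xF3 = 11110011 → 4-byte char #2 = F3 B6 97 9D.
Offset 6: leading byte 0xC2 = 11000010 → 2-byte char #3 = C2 BC.
Offset 8: leading byte 0xEA = 11101010 → 3-byte char #4 = EA 97 A6.
Offset 11: leading byte 0xF2 = 11110010 → 4-byte char #5 = F2 9B 9C 83.
Leading byte 0xF2 = 11110010 matches 11110xxx → 4-byte sequence.
Byte 1: 0xF2 = 11110010, payload 010 (3 bits).
Byte 2: 0x9B = 10011011 (10xxxxxx ✓), payload 011011.
Byte 3: 0x9C = 10011100 (10xxxxxx ✓), payload 011100.
Byte 4: 0x83 = 10000011 (10xxxxxx ✓), payload 000011.
Concatenate: 010011011011100000011 = 0x9B703 (21 bits → U+9B703).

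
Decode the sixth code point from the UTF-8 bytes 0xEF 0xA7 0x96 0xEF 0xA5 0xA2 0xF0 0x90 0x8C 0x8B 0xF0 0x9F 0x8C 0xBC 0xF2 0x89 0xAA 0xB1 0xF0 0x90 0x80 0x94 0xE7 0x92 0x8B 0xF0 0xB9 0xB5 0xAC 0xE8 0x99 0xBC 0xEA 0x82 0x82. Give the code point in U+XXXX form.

Offset 0: leading byte 0xEF = 11101111 → 3-byte char #1 = EF A7 96.
Offset 3: leading byte 0xEF = 11101111 → 3-byte char #2 = EF A5 A2.
Offset 6: leading byte 0xF0 = 11110000 → 4-byte char #3 = F0 90 8C 8B.
Offset 10: leading byte 0xF0 = 11110000 → 4-byte char #4 = F0 9F 8C BC.
Offset 14: leading byte 0xF2 = 11110010 → 4-byte char #5 = F2 89 AA B1.
Offset 18: leading byte 0xF0 = 11110000 → 4-byte char #6 = F0 90 80 94.
Leading byte 0xF0 = 11110000 matches 11110xxx → 4-byte sequence.
Byte 1: 0xF0 = 11110000, payload 000 (3 bits).
Byte 2: 0x90 = 10010000 (10xxxxxx ✓), payload 010000.
Byte 3: 0x80 = 10000000 (10xxxxxx ✓), payload 000000.
Byte 4: 0x94 = 10010100 (10xxxxxx ✓), payload 010100.
Concatenate: 000010000000000010100 = 0x10014 (21 bits → U+10014).

U+10014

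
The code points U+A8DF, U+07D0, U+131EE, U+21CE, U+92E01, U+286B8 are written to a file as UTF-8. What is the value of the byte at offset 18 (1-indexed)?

1-indexed offset 18 is 0-indexed offset 17.
U+A8DF → 3-byte form EA A3 9F at offsets 0–2.
U+07D0 → 2-byte form DF 90 at offsets 3–4.
U+131EE → 4-byte form F0 93 87 AE at offsets 5–8.
U+21CE → 3-byte form E2 87 8E at offsets 9–11.
U+92E01 → 4-byte form F2 92 B8 81 at offsets 12–15.
U+286B8 → 4-byte form F0 A8 9A B8 at offsets 16–19.
Offset 17 falls in char 6's range; it's byte 2 of F0 A8 9A B8 = 0xA8.

0xA8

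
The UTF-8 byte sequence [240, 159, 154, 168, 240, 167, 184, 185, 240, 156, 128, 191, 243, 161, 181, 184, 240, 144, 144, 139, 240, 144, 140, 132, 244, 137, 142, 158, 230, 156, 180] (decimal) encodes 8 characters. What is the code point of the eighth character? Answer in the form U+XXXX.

U+6734

Offset 0: leading byte 0xF0 = 11110000 → 4-byte char #1 = F0 9F 9A A8.
Offset 4: leading byte 0xF0 = 11110000 → 4-byte char #2 = F0 A7 B8 B9.
Offset 8: leading byte 0xF0 = 11110000 → 4-byte char #3 = F0 9C 80 BF.
Offset 12: leading byte 0xF3 = 11110011 → 4-byte char #4 = F3 A1 B5 B8.
Offset 16: leading byte 0xF0 = 11110000 → 4-byte char #5 = F0 90 90 8B.
Offset 20: leading byte 0xF0 = 11110000 → 4-byte char #6 = F0 90 8C 84.
Offset 24: leading byte 0xF4 = 11110100 → 4-byte char #7 = F4 89 8E 9E.
Offset 28: leading byte 0xE6 = 11100110 → 3-byte char #8 = E6 9C B4.
Leading byte 0xE6 = 11100110 matches 1110xxxx → 3-byte sequence.
Byte 1: 0xE6 = 11100110, payload 0110 (4 bits).
Byte 2: 0x9C = 10011100 (10xxxxxx ✓), payload 011100.
Byte 3: 0xB4 = 10110100 (10xxxxxx ✓), payload 110100.
Concatenate: 0110011100110100 = 0x6734 (16 bits → U+6734).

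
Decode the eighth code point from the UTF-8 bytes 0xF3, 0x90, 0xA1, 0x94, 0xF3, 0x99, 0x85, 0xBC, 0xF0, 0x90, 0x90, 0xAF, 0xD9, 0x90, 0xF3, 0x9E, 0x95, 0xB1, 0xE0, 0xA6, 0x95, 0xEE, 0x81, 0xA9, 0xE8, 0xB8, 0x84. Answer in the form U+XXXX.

U+8E04

Offset 0: leading byte 0xF3 = 11110011 → 4-byte char #1 = F3 90 A1 94.
Offset 4: leading byte 0xF3 = 11110011 → 4-byte char #2 = F3 99 85 BC.
Offset 8: leading byte 0xF0 = 11110000 → 4-byte char #3 = F0 90 90 AF.
Offset 12: leading byte 0xD9 = 11011001 → 2-byte char #4 = D9 90.
Offset 14: leading byte 0xF3 = 11110011 → 4-byte char #5 = F3 9E 95 B1.
Offset 18: leading byte 0xE0 = 11100000 → 3-byte char #6 = E0 A6 95.
Offset 21: leading byte 0xEE = 11101110 → 3-byte char #7 = EE 81 A9.
Offset 24: leading byte 0xE8 = 11101000 → 3-byte char #8 = E8 B8 84.
Leading byte 0xE8 = 11101000 matches 1110xxxx → 3-byte sequence.
Byte 1: 0xE8 = 11101000, payload 1000 (4 bits).
Byte 2: 0xB8 = 10111000 (10xxxxxx ✓), payload 111000.
Byte 3: 0x84 = 10000100 (10xxxxxx ✓), payload 000100.
Concatenate: 1000111000000100 = 0x8E04 (16 bits → U+8E04).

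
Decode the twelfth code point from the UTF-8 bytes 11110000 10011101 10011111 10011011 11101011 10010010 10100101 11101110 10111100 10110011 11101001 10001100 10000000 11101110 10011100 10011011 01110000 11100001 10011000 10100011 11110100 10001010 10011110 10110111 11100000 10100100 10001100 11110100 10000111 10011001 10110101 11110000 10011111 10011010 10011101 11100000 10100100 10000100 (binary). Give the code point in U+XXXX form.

U+0904

Offset 0: leading byte 0xF0 = 11110000 → 4-byte char #1 = F0 9D 9F 9B.
Offset 4: leading byte 0xEB = 11101011 → 3-byte char #2 = EB 92 A5.
Offset 7: leading byte 0xEE = 11101110 → 3-byte char #3 = EE BC B3.
Offset 10: leading byte 0xE9 = 11101001 → 3-byte char #4 = E9 8C 80.
Offset 13: leading byte 0xEE = 11101110 → 3-byte char #5 = EE 9C 9B.
Offset 16: leading byte 0x70 = 01110000 → 1-byte char #6 = 70.
Offset 17: leading byte 0xE1 = 11100001 → 3-byte char #7 = E1 98 A3.
Offset 20: leading byte 0xF4 = 11110100 → 4-byte char #8 = F4 8A 9E B7.
Offset 24: leading byte 0xE0 = 11100000 → 3-byte char #9 = E0 A4 8C.
Offset 27: leading byte 0xF4 = 11110100 → 4-byte char #10 = F4 87 99 B5.
Offset 31: leading byte 0xF0 = 11110000 → 4-byte char #11 = F0 9F 9A 9D.
Offset 35: leading byte 0xE0 = 11100000 → 3-byte char #12 = E0 A4 84.
Leading byte 0xE0 = 11100000 matches 1110xxxx → 3-byte sequence.
Byte 1: 0xE0 = 11100000, payload 0000 (4 bits).
Byte 2: 0xA4 = 10100100 (10xxxxxx ✓), payload 100100.
Byte 3: 0x84 = 10000100 (10xxxxxx ✓), payload 000100.
Concatenate: 0000100100000100 = 0x904 (16 bits → U+0904).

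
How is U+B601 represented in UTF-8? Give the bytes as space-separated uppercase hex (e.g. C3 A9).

EB 98 81

U+B601 = 0xB601 = 46593 decimal. In range U+0800–U+FFFF → 3-byte form: 1110xxxx 10xxxxxx 10xxxxxx.
Binary (16 bits): 1011011000000001.
Split 4+6+6: 1011 | 011000 | 000001.
Byte 1: 11101011 = 0xEB.
Byte 2: 10011000 = 0x98.
Byte 3: 10000001 = 0x81.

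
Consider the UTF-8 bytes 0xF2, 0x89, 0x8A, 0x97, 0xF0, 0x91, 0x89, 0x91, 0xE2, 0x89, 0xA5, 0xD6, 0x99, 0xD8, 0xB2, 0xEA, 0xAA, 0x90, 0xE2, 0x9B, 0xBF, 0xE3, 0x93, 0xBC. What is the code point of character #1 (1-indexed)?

Offset 0: leading byte 0xF2 = 11110010 → 4-byte char #1 = F2 89 8A 97.
Leading byte 0xF2 = 11110010 matches 11110xxx → 4-byte sequence.
Byte 1: 0xF2 = 11110010, payload 010 (3 bits).
Byte 2: 0x89 = 10001001 (10xxxxxx ✓), payload 001001.
Byte 3: 0x8A = 10001010 (10xxxxxx ✓), payload 001010.
Byte 4: 0x97 = 10010111 (10xxxxxx ✓), payload 010111.
Concatenate: 010001001001010010111 = 0x89297 (21 bits → U+89297).

U+89297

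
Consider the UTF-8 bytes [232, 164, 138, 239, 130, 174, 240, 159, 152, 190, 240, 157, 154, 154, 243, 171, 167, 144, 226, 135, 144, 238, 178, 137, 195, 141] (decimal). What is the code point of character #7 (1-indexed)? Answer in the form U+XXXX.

U+EC89

Offset 0: leading byte 0xE8 = 11101000 → 3-byte char #1 = E8 A4 8A.
Offset 3: leading byte 0xEF = 11101111 → 3-byte char #2 = EF 82 AE.
Offset 6: leading byte 0xF0 = 11110000 → 4-byte char #3 = F0 9F 98 BE.
Offset 10: leading byte 0xF0 = 11110000 → 4-byte char #4 = F0 9D 9A 9A.
Offset 14: leading byte 0xF3 = 11110011 → 4-byte char #5 = F3 AB A7 90.
Offset 18: leading byte 0xE2 = 11100010 → 3-byte char #6 = E2 87 90.
Offset 21: leading byte 0xEE = 11101110 → 3-byte char #7 = EE B2 89.
Leading byte 0xEE = 11101110 matches 1110xxxx → 3-byte sequence.
Byte 1: 0xEE = 11101110, payload 1110 (4 bits).
Byte 2: 0xB2 = 10110010 (10xxxxxx ✓), payload 110010.
Byte 3: 0x89 = 10001001 (10xxxxxx ✓), payload 001001.
Concatenate: 1110110010001001 = 0xEC89 (16 bits → U+EC89).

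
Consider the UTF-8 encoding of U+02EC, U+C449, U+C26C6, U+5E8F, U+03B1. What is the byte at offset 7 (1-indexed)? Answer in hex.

1-indexed offset 7 is 0-indexed offset 6.
U+02EC → 2-byte form CB AC at offsets 0–1.
U+C449 → 3-byte form EC 91 89 at offsets 2–4.
U+C26C6 → 4-byte form F3 82 9B 86 at offsets 5–8.
Offset 6 falls in char 3's range; it's byte 2 of F3 82 9B 86 = 0x82.

0x82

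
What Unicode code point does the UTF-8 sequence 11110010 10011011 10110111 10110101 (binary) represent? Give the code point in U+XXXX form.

U+9BDF5

Leading byte 0xF2 = 11110010 matches 11110xxx → 4-byte sequence.
Byte 1: 0xF2 = 11110010, payload 010 (3 bits).
Byte 2: 0x9B = 10011011 (10xxxxxx ✓), payload 011011.
Byte 3: 0xB7 = 10110111 (10xxxxxx ✓), payload 110111.
Byte 4: 0xB5 = 10110101 (10xxxxxx ✓), payload 110101.
Concatenate: 010011011110111110101 = 0x9BDF5 (21 bits → U+9BDF5).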